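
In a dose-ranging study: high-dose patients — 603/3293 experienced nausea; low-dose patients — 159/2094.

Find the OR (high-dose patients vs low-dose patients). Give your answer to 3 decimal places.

OR = (603 × 1935) / (2690 × 159) = 1166805/427710 ≈ 2.728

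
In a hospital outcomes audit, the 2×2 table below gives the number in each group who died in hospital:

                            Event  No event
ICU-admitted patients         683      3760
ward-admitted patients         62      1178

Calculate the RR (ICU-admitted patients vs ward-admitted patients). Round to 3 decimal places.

risk, ICU-admitted patients = 683/4443 = 0.1537
risk, ward-admitted patients = 62/1240 = 0.0500
RR = 0.1537 / 0.0500 = 3.074

3.074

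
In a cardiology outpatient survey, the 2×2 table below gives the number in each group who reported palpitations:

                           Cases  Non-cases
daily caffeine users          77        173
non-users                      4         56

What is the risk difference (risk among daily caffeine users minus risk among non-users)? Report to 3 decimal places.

risk, daily caffeine users = 77/250 = 0.3080
risk, non-users = 4/60 = 0.0667
risk difference = 0.3080 − 0.0667 = 0.241

RD ≈ 0.241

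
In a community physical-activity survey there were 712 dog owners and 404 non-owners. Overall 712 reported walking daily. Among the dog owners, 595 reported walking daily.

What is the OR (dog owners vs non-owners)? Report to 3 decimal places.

dog owners without the outcome: 712 − 595 = 117
non-owners with the outcome: 712 − 595 = 117
non-owners without the outcome: 404 − 117 = 287
OR = (595 × 287) / (117 × 117) = 170765/13689 ≈ 12.475

OR ≈ 12.475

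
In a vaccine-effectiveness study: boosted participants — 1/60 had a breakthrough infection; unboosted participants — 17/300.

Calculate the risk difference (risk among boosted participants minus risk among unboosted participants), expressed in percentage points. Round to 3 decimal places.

RD ≈ -4.000

risk, boosted participants = 1/60 = 0.01667
risk, unboosted participants = 17/300 = 0.05667
risk difference = 0.01667 − 0.05667 = -0.04000 → -4.000 percentage points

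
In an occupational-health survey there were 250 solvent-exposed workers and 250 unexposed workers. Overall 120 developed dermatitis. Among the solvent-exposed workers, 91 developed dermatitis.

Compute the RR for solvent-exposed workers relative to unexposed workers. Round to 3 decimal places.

solvent-exposed workers without the outcome: 250 − 91 = 159
unexposed workers with the outcome: 120 − 91 = 29
unexposed workers without the outcome: 250 − 29 = 221
risk, solvent-exposed workers = 91/250 = 0.3640
risk, unexposed workers = 29/250 = 0.1160
RR = 0.3640 / 0.1160 = 3.138

3.138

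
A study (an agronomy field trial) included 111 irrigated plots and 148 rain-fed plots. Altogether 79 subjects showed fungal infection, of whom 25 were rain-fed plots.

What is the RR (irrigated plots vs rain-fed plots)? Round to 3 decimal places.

RR ≈ 2.880

irrigated plots with the outcome: 79 − 25 = 54
irrigated plots without the outcome: 111 − 54 = 57
rain-fed plots without the outcome: 148 − 25 = 123
risk, irrigated plots = 54/111 = 0.4865
risk, rain-fed plots = 25/148 = 0.1689
RR = 0.4865 / 0.1689 = 2.880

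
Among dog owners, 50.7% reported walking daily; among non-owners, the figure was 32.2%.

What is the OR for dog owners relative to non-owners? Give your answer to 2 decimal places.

odds, dog owners = 0.5070/0.4930 = 1.0284
odds, non-owners = 0.3220/0.6780 = 0.4749
OR = 1.0284 / 0.4749 = 2.17

OR ≈ 2.17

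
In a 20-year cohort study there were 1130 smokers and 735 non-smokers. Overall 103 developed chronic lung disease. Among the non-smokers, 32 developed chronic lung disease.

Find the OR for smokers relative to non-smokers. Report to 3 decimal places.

1.473

smokers with the outcome: 103 − 32 = 71
smokers without the outcome: 1130 − 71 = 1059
non-smokers without the outcome: 735 − 32 = 703
OR = (71 × 703) / (1059 × 32) = 49913/33888 ≈ 1.473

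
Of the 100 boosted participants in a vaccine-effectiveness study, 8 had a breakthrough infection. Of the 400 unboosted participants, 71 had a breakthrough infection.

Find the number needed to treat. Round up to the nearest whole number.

NNT = 11

risk, boosted participants = 8/100 = 0.080000
risk, unboosted participants = 71/400 = 0.177500
absolute risk difference = 0.097500
1 / 0.097500 = 10.256 → round up → 11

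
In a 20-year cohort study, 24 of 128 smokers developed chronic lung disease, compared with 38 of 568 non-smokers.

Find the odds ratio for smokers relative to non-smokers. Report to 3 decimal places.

OR = (24 × 530) / (104 × 38) = 12720/3952 ≈ 3.219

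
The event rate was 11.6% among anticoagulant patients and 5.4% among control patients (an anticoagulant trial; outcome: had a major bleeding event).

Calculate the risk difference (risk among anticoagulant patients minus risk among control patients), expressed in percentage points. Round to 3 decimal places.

6.200

risk difference = 0.1160 − 0.0540 = 0.0620 → 6.200 percentage points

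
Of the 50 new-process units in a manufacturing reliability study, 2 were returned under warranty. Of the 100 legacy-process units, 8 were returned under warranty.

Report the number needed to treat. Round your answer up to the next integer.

risk, new-process units = 2/50 = 0.040000
risk, legacy-process units = 8/100 = 0.080000
absolute risk difference = 0.040000
1 / 0.040000 = 25.000 → round up → 25

25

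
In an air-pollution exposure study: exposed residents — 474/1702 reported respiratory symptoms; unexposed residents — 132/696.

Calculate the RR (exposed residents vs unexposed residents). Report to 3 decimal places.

RR = 1.468

risk, exposed residents = 474/1702 = 0.2785
risk, unexposed residents = 132/696 = 0.1897
RR = 0.2785 / 0.1897 = 1.468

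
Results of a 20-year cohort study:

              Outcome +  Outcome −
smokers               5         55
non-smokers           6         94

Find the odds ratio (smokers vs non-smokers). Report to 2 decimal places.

OR = (5 × 94) / (55 × 6) = 470/330 ≈ 1.42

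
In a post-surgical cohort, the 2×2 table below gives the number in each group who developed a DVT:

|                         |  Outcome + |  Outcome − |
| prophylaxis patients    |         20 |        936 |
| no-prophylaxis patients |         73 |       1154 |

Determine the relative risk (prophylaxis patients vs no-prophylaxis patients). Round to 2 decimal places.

risk, prophylaxis patients = 20/956 = 0.02092
risk, no-prophylaxis patients = 73/1227 = 0.05949
RR = 0.02092 / 0.05949 = 0.35

0.35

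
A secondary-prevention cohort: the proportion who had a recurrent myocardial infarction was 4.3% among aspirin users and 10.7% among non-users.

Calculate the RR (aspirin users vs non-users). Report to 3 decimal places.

RR = 0.04300 / 0.10700 = 0.402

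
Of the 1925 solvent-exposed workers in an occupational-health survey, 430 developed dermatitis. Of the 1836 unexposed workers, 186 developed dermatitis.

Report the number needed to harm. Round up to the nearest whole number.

risk, solvent-exposed workers = 430/1925 = 0.223377
risk, unexposed workers = 186/1836 = 0.101307
absolute risk difference = 0.122069
1 / 0.122069 = 8.192 → round up → 9

9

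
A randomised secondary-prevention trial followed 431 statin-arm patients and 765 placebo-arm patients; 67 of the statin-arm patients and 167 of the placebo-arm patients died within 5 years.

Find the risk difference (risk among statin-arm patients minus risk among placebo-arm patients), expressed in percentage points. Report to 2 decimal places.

RD = -6.28

risk, statin-arm patients = 67/431 = 0.1555
risk, placebo-arm patients = 167/765 = 0.2183
risk difference = 0.1555 − 0.2183 = -0.0628 → -6.28 percentage points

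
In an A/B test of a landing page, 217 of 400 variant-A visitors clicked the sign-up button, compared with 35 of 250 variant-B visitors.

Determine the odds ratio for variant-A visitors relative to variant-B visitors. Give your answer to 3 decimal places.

OR = (217 × 215) / (183 × 35) = 46655/6405 ≈ 7.284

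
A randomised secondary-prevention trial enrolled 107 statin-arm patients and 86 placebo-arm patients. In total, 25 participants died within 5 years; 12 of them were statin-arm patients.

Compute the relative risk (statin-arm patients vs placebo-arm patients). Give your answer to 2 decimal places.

0.74

statin-arm patients without the outcome: 107 − 12 = 95
placebo-arm patients with the outcome: 25 − 12 = 13
placebo-arm patients without the outcome: 86 − 13 = 73
risk, statin-arm patients = 12/107 = 0.1121
risk, placebo-arm patients = 13/86 = 0.1512
RR = 0.1121 / 0.1512 = 0.74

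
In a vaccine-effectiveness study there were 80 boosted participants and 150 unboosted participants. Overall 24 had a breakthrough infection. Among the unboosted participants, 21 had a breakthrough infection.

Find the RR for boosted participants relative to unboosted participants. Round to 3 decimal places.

RR: 0.268

boosted participants with the outcome: 24 − 21 = 3
boosted participants without the outcome: 80 − 3 = 77
unboosted participants without the outcome: 150 − 21 = 129
risk, boosted participants = 3/80 = 0.03750
risk, unboosted participants = 21/150 = 0.14000
RR = 0.03750 / 0.14000 = 0.268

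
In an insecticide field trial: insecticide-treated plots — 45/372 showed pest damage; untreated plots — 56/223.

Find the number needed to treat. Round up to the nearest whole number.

NNT = 8

risk, insecticide-treated plots = 45/372 = 0.120968
risk, untreated plots = 56/223 = 0.251121
absolute risk difference = 0.130153
1 / 0.130153 = 7.683 → round up → 8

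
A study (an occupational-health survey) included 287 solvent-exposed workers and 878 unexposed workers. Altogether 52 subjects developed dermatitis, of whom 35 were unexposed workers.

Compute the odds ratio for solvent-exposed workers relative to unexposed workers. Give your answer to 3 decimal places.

solvent-exposed workers with the outcome: 52 − 35 = 17
solvent-exposed workers without the outcome: 287 − 17 = 270
unexposed workers without the outcome: 878 − 35 = 843
OR = (17 × 843) / (270 × 35) = 14331/9450 ≈ 1.517

OR = 1.517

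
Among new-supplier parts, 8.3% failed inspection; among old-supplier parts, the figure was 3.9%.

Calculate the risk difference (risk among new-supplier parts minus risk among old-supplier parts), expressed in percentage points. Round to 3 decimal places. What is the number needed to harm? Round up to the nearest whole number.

risk difference = 0.08300 − 0.03900 = 0.04400 → 4.400 percentage points
absolute risk difference = 0.044000
1 / 0.044000 = 22.727 → round up → 23

RD = 4.400; NNH = 23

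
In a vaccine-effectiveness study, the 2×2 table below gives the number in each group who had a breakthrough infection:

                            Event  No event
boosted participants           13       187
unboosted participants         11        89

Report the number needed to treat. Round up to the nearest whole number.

NNT ≈ 23

risk, boosted participants = 13/200 = 0.065000
risk, unboosted participants = 11/100 = 0.110000
absolute risk difference = 0.045000
1 / 0.045000 = 22.222 → round up → 23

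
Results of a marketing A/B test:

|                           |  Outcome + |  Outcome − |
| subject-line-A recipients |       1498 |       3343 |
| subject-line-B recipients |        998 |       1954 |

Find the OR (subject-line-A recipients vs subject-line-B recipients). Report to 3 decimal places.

odds, subject-line-A recipients = 1498/3343 = 0.4481
odds, subject-line-B recipients = 998/1954 = 0.5107
OR = 0.4481 / 0.5107 = 0.877

0.877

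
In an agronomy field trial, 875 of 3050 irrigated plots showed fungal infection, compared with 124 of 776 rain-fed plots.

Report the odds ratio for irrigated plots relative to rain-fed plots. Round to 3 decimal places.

odds, irrigated plots = 875/2175 = 0.4023
odds, rain-fed plots = 124/652 = 0.1902
OR = 0.4023 / 0.1902 = 2.115

OR = 2.115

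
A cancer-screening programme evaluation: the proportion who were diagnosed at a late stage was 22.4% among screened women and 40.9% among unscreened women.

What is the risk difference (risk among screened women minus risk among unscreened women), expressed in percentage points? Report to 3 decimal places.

-18.500

risk difference = 0.2240 − 0.4090 = -0.1850 → -18.500 percentage points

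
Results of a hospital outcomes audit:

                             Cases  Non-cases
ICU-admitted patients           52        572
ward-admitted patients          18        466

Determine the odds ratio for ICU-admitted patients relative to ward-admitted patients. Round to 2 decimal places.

OR ≈ 2.35

odds, ICU-admitted patients = 52/572 = 0.09091
odds, ward-admitted patients = 18/466 = 0.03863
OR = 0.09091 / 0.03863 = 2.35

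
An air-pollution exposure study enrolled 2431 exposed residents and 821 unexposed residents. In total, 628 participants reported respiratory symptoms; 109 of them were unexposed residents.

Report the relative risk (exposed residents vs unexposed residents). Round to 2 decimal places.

exposed residents with the outcome: 628 − 109 = 519
exposed residents without the outcome: 2431 − 519 = 1912
unexposed residents without the outcome: 821 − 109 = 712
risk, exposed residents = 519/2431 = 0.2135
risk, unexposed residents = 109/821 = 0.1328
RR = 0.2135 / 0.1328 = 1.61

1.61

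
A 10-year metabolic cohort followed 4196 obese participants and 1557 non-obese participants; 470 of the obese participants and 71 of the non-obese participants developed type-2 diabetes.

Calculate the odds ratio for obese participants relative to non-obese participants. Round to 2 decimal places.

odds, obese participants = 470/3726 = 0.12614
odds, non-obese participants = 71/1486 = 0.04778
OR = 0.12614 / 0.04778 = 2.64

OR ≈ 2.64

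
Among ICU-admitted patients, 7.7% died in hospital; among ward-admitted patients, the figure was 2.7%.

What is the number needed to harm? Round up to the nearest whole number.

absolute risk difference = 0.050000
1 / 0.050000 = 20.000 → round up → 20

NNH: 20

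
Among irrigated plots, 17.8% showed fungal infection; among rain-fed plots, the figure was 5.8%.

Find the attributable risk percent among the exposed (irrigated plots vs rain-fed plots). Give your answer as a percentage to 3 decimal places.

AR% = (0.1780 − 0.0580) / 0.1780 = 0.6742 → 67.416%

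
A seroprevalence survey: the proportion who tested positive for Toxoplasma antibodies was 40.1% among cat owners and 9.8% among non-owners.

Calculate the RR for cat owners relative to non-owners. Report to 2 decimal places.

RR = 0.4010 / 0.0980 = 4.09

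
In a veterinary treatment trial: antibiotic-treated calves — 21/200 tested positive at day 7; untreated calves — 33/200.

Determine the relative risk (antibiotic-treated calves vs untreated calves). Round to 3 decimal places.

risk, antibiotic-treated calves = 21/200 = 0.1050
risk, untreated calves = 33/200 = 0.1650
RR = 0.1050 / 0.1650 = 0.636

RR: 0.636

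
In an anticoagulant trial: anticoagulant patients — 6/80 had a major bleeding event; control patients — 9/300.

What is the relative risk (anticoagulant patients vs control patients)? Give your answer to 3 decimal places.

RR = 2.500

risk, anticoagulant patients = 6/80 = 0.07500
risk, control patients = 9/300 = 0.03000
RR = 0.07500 / 0.03000 = 2.500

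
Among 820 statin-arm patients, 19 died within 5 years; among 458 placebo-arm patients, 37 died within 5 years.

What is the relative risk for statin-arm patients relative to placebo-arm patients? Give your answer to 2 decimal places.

RR ≈ 0.29

risk, statin-arm patients = 19/820 = 0.02317
risk, placebo-arm patients = 37/458 = 0.08079
RR = 0.02317 / 0.08079 = 0.29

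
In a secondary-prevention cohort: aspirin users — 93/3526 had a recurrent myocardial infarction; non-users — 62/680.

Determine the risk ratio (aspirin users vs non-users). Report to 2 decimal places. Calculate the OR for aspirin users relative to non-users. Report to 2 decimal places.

risk, aspirin users = 93/3526 = 0.02638
risk, non-users = 62/680 = 0.09118
RR = 0.02638 / 0.09118 = 0.29
OR = (93 × 618) / (3433 × 62) = 57474/212846 ≈ 0.27

RR = 0.29; OR = 0.27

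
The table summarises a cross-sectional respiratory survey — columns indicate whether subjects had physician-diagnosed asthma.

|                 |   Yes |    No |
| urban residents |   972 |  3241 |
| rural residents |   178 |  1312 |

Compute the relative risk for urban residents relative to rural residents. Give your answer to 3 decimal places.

1.931

risk, urban residents = 972/4213 = 0.2307
risk, rural residents = 178/1490 = 0.1195
RR = 0.2307 / 0.1195 = 1.931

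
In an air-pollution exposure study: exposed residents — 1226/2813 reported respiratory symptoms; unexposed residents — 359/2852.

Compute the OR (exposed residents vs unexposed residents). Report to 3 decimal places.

odds, exposed residents = 1226/1587 = 0.7725
odds, unexposed residents = 359/2493 = 0.1440
OR = 0.7725 / 0.1440 = 5.365

OR ≈ 5.365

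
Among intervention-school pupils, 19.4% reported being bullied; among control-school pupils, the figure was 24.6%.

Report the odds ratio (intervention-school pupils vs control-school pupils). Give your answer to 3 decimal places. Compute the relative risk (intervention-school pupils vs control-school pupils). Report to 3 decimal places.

OR = 0.738; RR = 0.789

odds, intervention-school pupils = 0.1940/0.8060 = 0.2407
odds, control-school pupils = 0.2460/0.7540 = 0.3263
OR = 0.2407 / 0.3263 = 0.738
RR = 0.1940 / 0.2460 = 0.789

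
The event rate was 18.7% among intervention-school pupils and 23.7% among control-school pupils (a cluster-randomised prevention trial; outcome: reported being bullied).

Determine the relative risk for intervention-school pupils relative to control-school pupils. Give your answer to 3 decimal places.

RR = 0.1870 / 0.2370 = 0.789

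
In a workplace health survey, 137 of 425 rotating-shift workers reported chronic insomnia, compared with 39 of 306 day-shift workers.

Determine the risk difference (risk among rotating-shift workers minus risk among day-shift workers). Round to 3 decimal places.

risk, rotating-shift workers = 137/425 = 0.3224
risk, day-shift workers = 39/306 = 0.1275
risk difference = 0.3224 − 0.1275 = 0.195

RD: 0.195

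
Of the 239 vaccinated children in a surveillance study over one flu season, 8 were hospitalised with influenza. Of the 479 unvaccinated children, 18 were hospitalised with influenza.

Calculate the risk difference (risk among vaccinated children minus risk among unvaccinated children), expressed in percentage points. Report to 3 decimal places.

RD: -0.411

risk, vaccinated children = 8/239 = 0.03347
risk, unvaccinated children = 18/479 = 0.03758
risk difference = 0.03347 − 0.03758 = -0.00411 → -0.411 percentage points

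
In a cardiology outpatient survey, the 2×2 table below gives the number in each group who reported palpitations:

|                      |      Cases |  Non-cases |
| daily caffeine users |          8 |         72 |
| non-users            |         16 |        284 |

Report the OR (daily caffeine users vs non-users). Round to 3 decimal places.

OR = (8 × 284) / (72 × 16) = 2272/1152 ≈ 1.972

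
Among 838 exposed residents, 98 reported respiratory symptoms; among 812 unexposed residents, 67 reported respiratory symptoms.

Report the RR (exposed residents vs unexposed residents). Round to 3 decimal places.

1.417

risk, exposed residents = 98/838 = 0.1169
risk, unexposed residents = 67/812 = 0.0825
RR = 0.1169 / 0.0825 = 1.417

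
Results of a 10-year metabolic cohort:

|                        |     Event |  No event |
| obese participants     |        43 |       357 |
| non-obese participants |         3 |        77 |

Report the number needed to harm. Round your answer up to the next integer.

NNH = 15

risk, obese participants = 43/400 = 0.107500
risk, non-obese participants = 3/80 = 0.037500
absolute risk difference = 0.070000
1 / 0.070000 = 14.286 → round up → 15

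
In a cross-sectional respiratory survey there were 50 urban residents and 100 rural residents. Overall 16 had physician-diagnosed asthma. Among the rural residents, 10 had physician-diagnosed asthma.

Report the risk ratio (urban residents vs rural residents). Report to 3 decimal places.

1.200

urban residents with the outcome: 16 − 10 = 6
urban residents without the outcome: 50 − 6 = 44
rural residents without the outcome: 100 − 10 = 90
risk, urban residents = 6/50 = 0.1200
risk, rural residents = 10/100 = 0.1000
RR = 0.1200 / 0.1000 = 1.200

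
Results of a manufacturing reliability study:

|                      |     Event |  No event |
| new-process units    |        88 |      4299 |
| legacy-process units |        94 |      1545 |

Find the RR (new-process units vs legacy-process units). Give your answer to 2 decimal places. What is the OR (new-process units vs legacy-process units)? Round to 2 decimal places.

risk, new-process units = 88/4387 = 0.02006
risk, legacy-process units = 94/1639 = 0.05735
RR = 0.02006 / 0.05735 = 0.35
OR = (88 × 1545) / (4299 × 94) = 135960/404106 ≈ 0.34

RR = 0.35; OR = 0.34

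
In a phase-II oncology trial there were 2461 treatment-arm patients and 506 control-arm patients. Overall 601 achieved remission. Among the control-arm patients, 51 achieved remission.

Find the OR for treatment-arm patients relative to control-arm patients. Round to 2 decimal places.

OR = 2.57

treatment-arm patients with the outcome: 601 − 51 = 550
treatment-arm patients without the outcome: 2461 − 550 = 1911
control-arm patients without the outcome: 506 − 51 = 455
odds, treatment-arm patients = 550/1911 = 0.2878
odds, control-arm patients = 51/455 = 0.1121
OR = 0.2878 / 0.1121 = 2.57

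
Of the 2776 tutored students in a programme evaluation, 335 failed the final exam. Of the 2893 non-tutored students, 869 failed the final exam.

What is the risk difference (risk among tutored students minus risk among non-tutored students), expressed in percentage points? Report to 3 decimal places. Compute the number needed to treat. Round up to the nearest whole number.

risk, tutored students = 335/2776 = 0.1207
risk, non-tutored students = 869/2893 = 0.3004
risk difference = 0.1207 − 0.3004 = -0.1797 → -17.970 percentage points
absolute risk difference = 0.179703
1 / 0.179703 = 5.565 → round up → 6

RD = -17.970; NNT = 6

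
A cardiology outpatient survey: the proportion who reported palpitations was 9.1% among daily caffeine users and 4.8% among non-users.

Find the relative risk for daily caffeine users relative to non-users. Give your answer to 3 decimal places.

RR = 0.09100 / 0.04800 = 1.896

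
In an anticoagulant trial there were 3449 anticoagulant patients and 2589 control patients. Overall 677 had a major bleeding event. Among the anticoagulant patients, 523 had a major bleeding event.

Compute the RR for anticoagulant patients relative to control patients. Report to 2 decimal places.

2.55

anticoagulant patients without the outcome: 3449 − 523 = 2926
control patients with the outcome: 677 − 523 = 154
control patients without the outcome: 2589 − 154 = 2435
risk, anticoagulant patients = 523/3449 = 0.1516
risk, control patients = 154/2589 = 0.0595
RR = 0.1516 / 0.0595 = 2.55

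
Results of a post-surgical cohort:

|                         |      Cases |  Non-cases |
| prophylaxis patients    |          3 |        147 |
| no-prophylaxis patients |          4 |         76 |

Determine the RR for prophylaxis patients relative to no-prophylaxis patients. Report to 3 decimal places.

risk, prophylaxis patients = 3/150 = 0.02000
risk, no-prophylaxis patients = 4/80 = 0.05000
RR = 0.02000 / 0.05000 = 0.400

0.400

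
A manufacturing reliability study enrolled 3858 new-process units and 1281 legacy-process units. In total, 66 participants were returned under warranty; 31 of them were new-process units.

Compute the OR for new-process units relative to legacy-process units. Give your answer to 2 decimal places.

0.29

new-process units without the outcome: 3858 − 31 = 3827
legacy-process units with the outcome: 66 − 31 = 35
legacy-process units without the outcome: 1281 − 35 = 1246
OR = (31 × 1246) / (3827 × 35) = 38626/133945 ≈ 0.29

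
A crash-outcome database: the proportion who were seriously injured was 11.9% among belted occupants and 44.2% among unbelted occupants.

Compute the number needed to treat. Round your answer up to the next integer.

absolute risk difference = 0.323000
1 / 0.323000 = 3.096 → round up → 4

4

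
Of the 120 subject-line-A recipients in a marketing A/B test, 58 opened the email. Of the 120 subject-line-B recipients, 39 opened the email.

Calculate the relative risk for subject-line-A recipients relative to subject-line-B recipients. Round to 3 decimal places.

risk, subject-line-A recipients = 58/120 = 0.4833
risk, subject-line-B recipients = 39/120 = 0.3250
RR = 0.4833 / 0.3250 = 1.487

RR: 1.487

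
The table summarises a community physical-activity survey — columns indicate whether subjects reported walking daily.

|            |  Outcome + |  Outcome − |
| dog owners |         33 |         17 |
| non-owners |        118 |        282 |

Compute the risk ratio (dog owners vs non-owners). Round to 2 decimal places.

risk, dog owners = 33/50 = 0.6600
risk, non-owners = 118/400 = 0.2950
RR = 0.6600 / 0.2950 = 2.24

RR = 2.24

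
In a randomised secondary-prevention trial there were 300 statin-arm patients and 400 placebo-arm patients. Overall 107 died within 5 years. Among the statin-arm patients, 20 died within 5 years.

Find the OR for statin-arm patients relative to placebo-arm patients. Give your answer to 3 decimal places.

statin-arm patients without the outcome: 300 − 20 = 280
placebo-arm patients with the outcome: 107 − 20 = 87
placebo-arm patients without the outcome: 400 − 87 = 313
OR = (20 × 313) / (280 × 87) = 6260/24360 ≈ 0.257

0.257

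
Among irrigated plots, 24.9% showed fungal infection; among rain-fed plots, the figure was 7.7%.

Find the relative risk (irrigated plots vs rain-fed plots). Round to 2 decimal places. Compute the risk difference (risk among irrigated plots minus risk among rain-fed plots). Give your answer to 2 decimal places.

RR = 0.2490 / 0.0770 = 3.23
risk difference = 0.2490 − 0.0770 = 0.17

RR = 3.23; RD = 0.17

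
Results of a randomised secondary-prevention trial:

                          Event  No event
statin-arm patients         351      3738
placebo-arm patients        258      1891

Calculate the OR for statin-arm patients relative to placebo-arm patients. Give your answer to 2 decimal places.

OR = (351 × 1891) / (3738 × 258) = 663741/964404 ≈ 0.69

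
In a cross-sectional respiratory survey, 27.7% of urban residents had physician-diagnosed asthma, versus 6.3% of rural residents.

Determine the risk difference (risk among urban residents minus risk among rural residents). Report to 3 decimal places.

risk difference = 0.2770 − 0.0630 = 0.214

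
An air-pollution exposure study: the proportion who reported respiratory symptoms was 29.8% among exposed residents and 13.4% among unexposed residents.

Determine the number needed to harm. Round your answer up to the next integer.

absolute risk difference = 0.164000
1 / 0.164000 = 6.098 → round up → 7

7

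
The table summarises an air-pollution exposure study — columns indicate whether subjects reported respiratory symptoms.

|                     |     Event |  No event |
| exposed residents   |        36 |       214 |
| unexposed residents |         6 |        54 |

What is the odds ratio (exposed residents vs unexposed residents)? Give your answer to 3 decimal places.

1.514

odds, exposed residents = 36/214 = 0.1682
odds, unexposed residents = 6/54 = 0.1111
OR = 0.1682 / 0.1111 = 1.514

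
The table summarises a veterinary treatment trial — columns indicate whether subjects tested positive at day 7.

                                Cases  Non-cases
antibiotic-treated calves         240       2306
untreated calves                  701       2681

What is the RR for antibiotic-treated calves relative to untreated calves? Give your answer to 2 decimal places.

risk, antibiotic-treated calves = 240/2546 = 0.0943
risk, untreated calves = 701/3382 = 0.2073
RR = 0.0943 / 0.2073 = 0.45

RR = 0.45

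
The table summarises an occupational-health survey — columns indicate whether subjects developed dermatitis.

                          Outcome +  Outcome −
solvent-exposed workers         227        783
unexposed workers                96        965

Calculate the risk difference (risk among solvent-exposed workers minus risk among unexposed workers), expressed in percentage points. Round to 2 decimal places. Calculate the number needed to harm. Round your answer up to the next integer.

RD = 13.43; NNH = 8

risk, solvent-exposed workers = 227/1010 = 0.2248
risk, unexposed workers = 96/1061 = 0.0905
risk difference = 0.2248 − 0.0905 = 0.1343 → 13.43 percentage points
absolute risk difference = 0.134272
1 / 0.134272 = 7.448 → round up → 8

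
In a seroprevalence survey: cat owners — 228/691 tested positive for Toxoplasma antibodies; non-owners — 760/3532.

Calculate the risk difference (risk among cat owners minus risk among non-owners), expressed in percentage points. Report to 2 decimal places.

risk, cat owners = 228/691 = 0.3300
risk, non-owners = 760/3532 = 0.2152
risk difference = 0.3300 − 0.2152 = 0.1148 → 11.48 percentage points

RD: 11.48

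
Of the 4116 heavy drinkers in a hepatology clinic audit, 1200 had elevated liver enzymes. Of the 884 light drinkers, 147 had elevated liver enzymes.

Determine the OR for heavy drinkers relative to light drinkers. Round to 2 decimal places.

OR = 2.06

odds, heavy drinkers = 1200/2916 = 0.4115
odds, light drinkers = 147/737 = 0.1995
OR = 0.4115 / 0.1995 = 2.06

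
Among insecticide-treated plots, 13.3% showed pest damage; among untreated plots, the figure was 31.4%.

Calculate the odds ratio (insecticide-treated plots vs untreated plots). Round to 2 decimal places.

OR ≈ 0.34

odds, insecticide-treated plots = 0.1330/0.8670 = 0.1534
odds, untreated plots = 0.3140/0.6860 = 0.4577
OR = 0.1534 / 0.4577 = 0.34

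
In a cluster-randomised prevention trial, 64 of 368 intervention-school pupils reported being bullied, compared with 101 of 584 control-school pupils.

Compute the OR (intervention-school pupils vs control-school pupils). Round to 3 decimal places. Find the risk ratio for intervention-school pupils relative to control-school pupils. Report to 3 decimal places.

OR = 1.007; RR = 1.006

odds, intervention-school pupils = 64/304 = 0.2105
odds, control-school pupils = 101/483 = 0.2091
OR = 0.2105 / 0.2091 = 1.007
risk, intervention-school pupils = 64/368 = 0.1739
risk, control-school pupils = 101/584 = 0.1729
RR = 0.1739 / 0.1729 = 1.006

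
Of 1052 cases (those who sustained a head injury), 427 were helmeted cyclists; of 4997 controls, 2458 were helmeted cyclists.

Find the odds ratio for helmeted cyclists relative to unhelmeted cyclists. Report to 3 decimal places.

OR: 0.706

odds, helmeted cyclists = 427/2458 = 0.1737
odds, unhelmeted cyclists = 625/2539 = 0.2462
OR = 0.1737 / 0.2462 = 0.706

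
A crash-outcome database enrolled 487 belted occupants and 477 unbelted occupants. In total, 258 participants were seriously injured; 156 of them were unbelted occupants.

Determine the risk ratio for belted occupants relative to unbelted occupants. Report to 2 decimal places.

belted occupants with the outcome: 258 − 156 = 102
belted occupants without the outcome: 487 − 102 = 385
unbelted occupants without the outcome: 477 − 156 = 321
risk, belted occupants = 102/487 = 0.2094
risk, unbelted occupants = 156/477 = 0.3270
RR = 0.2094 / 0.3270 = 0.64

RR = 0.64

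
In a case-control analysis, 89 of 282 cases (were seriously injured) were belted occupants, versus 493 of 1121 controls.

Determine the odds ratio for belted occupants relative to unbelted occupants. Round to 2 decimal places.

odds, belted occupants = 89/493 = 0.1805
odds, unbelted occupants = 193/628 = 0.3073
OR = 0.1805 / 0.3073 = 0.59

0.59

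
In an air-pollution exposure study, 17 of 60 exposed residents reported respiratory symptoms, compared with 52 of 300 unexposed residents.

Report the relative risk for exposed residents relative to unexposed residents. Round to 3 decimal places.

RR = 1.635

risk, exposed residents = 17/60 = 0.2833
risk, unexposed residents = 52/300 = 0.1733
RR = 0.2833 / 0.1733 = 1.635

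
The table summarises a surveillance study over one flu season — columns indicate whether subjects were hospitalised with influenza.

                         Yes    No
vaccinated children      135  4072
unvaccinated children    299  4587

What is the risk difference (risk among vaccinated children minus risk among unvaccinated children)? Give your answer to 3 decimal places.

risk, vaccinated children = 135/4207 = 0.03209
risk, unvaccinated children = 299/4886 = 0.06120
risk difference = 0.03209 − 0.06120 = -0.029

-0.029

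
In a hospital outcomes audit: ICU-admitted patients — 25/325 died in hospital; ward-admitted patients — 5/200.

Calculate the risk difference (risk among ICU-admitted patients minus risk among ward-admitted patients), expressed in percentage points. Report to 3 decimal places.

5.192

risk, ICU-admitted patients = 25/325 = 0.07692
risk, ward-admitted patients = 5/200 = 0.02500
risk difference = 0.07692 − 0.02500 = 0.05192 → 5.192 percentage points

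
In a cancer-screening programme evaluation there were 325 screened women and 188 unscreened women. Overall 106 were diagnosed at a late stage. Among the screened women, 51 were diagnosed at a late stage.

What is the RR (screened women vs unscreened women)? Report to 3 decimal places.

RR: 0.536

screened women without the outcome: 325 − 51 = 274
unscreened women with the outcome: 106 − 51 = 55
unscreened women without the outcome: 188 − 55 = 133
risk, screened women = 51/325 = 0.1569
risk, unscreened women = 55/188 = 0.2926
RR = 0.1569 / 0.2926 = 0.536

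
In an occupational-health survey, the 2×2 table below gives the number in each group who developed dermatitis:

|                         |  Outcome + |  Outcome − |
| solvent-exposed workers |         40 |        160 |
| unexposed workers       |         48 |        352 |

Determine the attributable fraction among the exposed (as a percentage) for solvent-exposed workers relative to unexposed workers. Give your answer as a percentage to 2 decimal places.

risk, solvent-exposed workers = 40/200 = 0.2000
risk, unexposed workers = 48/400 = 0.1200
AR% = (0.2000 − 0.1200) / 0.2000 = 0.4000 → 40.00%

40.00%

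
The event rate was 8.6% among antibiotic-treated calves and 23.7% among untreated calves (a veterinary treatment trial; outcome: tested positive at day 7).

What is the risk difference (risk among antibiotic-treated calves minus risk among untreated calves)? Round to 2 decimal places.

risk difference = 0.0860 − 0.2370 = -0.15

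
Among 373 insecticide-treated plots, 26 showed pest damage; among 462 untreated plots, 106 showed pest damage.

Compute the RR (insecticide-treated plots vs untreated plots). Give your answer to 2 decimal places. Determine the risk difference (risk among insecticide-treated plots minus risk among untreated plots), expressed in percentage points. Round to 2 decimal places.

RR = 0.30; RD = -15.97

risk, insecticide-treated plots = 26/373 = 0.0697
risk, untreated plots = 106/462 = 0.2294
RR = 0.0697 / 0.2294 = 0.30
risk difference = 0.0697 − 0.2294 = -0.1597 → -15.97 percentage points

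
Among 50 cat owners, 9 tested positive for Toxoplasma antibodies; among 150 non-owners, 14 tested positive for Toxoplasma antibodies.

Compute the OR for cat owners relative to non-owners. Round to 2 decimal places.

OR = (9 × 136) / (41 × 14) = 1224/574 ≈ 2.13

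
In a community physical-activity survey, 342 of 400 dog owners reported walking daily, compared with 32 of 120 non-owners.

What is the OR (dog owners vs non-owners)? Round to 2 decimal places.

odds, dog owners = 342/58 = 5.8966
odds, non-owners = 32/88 = 0.3636
OR = 5.8966 / 0.3636 = 16.22

16.22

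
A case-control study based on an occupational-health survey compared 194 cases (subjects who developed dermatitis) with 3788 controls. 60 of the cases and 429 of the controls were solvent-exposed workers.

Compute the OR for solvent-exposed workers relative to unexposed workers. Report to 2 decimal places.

OR = (60 × 3359) / (429 × 134) = 201540/57486 ≈ 3.51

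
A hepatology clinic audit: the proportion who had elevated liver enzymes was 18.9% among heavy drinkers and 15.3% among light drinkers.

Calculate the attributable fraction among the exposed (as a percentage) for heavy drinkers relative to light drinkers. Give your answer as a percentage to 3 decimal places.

AR% = (0.1890 − 0.1530) / 0.1890 = 0.1905 → 19.048%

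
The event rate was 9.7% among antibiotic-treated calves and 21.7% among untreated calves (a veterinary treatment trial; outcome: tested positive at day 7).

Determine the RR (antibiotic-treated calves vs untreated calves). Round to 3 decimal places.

RR = 0.0970 / 0.2170 = 0.447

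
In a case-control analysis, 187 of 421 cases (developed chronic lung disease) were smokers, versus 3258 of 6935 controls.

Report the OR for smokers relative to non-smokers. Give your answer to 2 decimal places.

OR = (187 × 3677) / (3258 × 234) = 687599/762372 ≈ 0.90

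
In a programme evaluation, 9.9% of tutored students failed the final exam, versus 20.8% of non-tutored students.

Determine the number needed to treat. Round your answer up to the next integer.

10

absolute risk difference = 0.109000
1 / 0.109000 = 9.174 → round up → 10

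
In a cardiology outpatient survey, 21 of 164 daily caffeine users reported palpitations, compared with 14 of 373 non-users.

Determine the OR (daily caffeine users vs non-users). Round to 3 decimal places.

OR = (21 × 359) / (143 × 14) = 7539/2002 ≈ 3.766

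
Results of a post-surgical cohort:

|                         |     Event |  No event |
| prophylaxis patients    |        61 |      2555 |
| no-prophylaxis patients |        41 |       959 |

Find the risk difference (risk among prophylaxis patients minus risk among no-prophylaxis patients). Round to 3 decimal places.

-0.018

risk, prophylaxis patients = 61/2616 = 0.02332
risk, no-prophylaxis patients = 41/1000 = 0.04100
risk difference = 0.02332 − 0.04100 = -0.018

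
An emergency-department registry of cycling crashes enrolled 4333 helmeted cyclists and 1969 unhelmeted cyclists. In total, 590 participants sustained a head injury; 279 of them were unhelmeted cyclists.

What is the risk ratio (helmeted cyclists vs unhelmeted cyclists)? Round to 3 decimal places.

helmeted cyclists with the outcome: 590 − 279 = 311
helmeted cyclists without the outcome: 4333 − 311 = 4022
unhelmeted cyclists without the outcome: 1969 − 279 = 1690
risk, helmeted cyclists = 311/4333 = 0.0718
risk, unhelmeted cyclists = 279/1969 = 0.1417
RR = 0.0718 / 0.1417 = 0.507

RR: 0.507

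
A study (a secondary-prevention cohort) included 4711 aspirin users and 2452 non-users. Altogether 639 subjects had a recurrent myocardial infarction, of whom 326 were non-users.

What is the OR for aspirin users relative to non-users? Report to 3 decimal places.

aspirin users with the outcome: 639 − 326 = 313
aspirin users without the outcome: 4711 − 313 = 4398
non-users without the outcome: 2452 − 326 = 2126
OR = (313 × 2126) / (4398 × 326) = 665438/1433748 ≈ 0.464

0.464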